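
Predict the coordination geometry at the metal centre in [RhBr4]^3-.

square planar

Ligand charges: each bromide is −1. With an overall charge of −3 the rhodium centre must be in the +1 oxidation state.
Rh sits in group 9, so the d-electron count is 9 − 1 = 8.
Coordination number: 4.
A 4d d⁸ ion has a large crystal-field splitting; square planar leaves the high-energy d_{x²−y²} orbital empty and maximises CFSE.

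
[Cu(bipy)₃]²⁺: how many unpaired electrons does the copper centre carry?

Ligand charges: 2,2′-bipyridine is neutral. With an overall charge of +2 the copper centre must be in the +2 oxidation state.
Group 11 minus oxidation state 2 gives a d⁹ configuration.
Counting donor atoms: 3×2,2′-bipyridine (bidentate) → 6 donors. Coordination number = 6.
In an octahedral field the d⁹ configuration is t₂g⁶e_g³ (only one arrangement possible), giving 1 unpaired electron.

1 unpaired electron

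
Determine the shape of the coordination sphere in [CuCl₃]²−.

Ligand charges: each chloride is −1. With an overall charge of −2 the copper centre must be in the +1 oxidation state.
Cu sits in group 11, so the d-electron count is 11 − 1 = 10.
Coordination number: 3.
Three ligands around a d¹⁰ centre minimise repulsion in a trigonal-planar arrangement.

trigonal planar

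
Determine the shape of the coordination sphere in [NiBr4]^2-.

Each bromide is −1; balancing the −2 overall charge requires Ni(II).
Group 10 minus oxidation state 2 gives a d⁸ configuration.
Coordination number: 4.
Bromide is a weak-field ligand.
With weak-field ligands the CFSE gain from square planar is small, so a 3d d⁸ ion takes the sterically preferred tetrahedral geometry.

tetrahedral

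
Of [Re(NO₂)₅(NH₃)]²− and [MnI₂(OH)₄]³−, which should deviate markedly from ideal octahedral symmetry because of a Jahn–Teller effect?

[MnI₂(OH)₄]³−

[Re(NO₂)₅(NH₃)]²−: Ligand charges: each nitro (N-bound nitrite) is −1; ammonia is neutral. With an overall charge of −2 the rhenium centre must be in the +3 oxidation state. Re sits in group 7, so the d-electron count is 7 − 3 = 4. A 5d ion has a large Δₒ and is invariably low-spin. The d⁴ configuration leaves the e_g set evenly filled (or empty) — no strong Jahn–Teller driving force.
[MnI₂(OH)₄]³−: Summing ligand charges against the −3 overall charge gives an oxidation state of +3 for manganese. Group 7 minus oxidation state 3 gives a d⁴ configuration. Hydroxide and iodide are weak-field ligands for a first-row metal, so the complex is high-spin. The t₂g³e_g¹ (high-spin) configuration has an unevenly filled e_g set; the Jahn–Teller theorem predicts a tetragonal distortion (typically axial elongation) to lift the degeneracy.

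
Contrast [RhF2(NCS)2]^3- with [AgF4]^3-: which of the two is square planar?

For [RhF2(NCS)2]^3-: Summing ligand charges against the −3 overall charge gives an oxidation state of +1 for rhodium. Rhodium is a group-9 element; Rh(I) is therefore d⁸. A 4d d⁸ ion has a large crystal-field splitting; square planar leaves the high-energy d_{x²−y²} orbital empty and maximises CFSE. → square planar.
For [AgF4]^3-: Each fluoride is −1; balancing the −3 overall charge requires Ag(I). Group 11 minus oxidation state 1 gives a d¹⁰ configuration. A d¹⁰ ion has no crystal-field stabilisation preference between square planar and tetrahedral, so four ligands adopt the sterically favoured tetrahedral geometry. → tetrahedral.

[RhF2(NCS)2]^3-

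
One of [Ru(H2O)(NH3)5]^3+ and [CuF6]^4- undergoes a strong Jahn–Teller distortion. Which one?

[CuF6]^4-

[Ru(H2O)(NH3)5]^3+: Ligand charges: water is neutral; ammonia is neutral. With an overall charge of +3 the ruthenium centre must be in the +3 oxidation state. Ru sits in group 8, so the d-electron count is 8 − 3 = 5. A 4d ion has a large Δₒ and is invariably low-spin. The d⁵ configuration leaves the e_g set evenly filled (or empty) — no strong Jahn–Teller driving force.
[CuF6]^4-: Summing ligand charges against the −4 overall charge gives an oxidation state of +2 for copper. Copper is a group-11 element; Cu(II) is therefore d⁹. The t₂g⁶e_g³ configuration has an unevenly filled e_g set; the Jahn–Teller theorem predicts a tetragonal distortion (typically axial elongation) to lift the degeneracy.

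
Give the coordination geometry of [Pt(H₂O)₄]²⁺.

Ligand charges: water is neutral. With an overall charge of +2 the platinum centre must be in the +2 oxidation state.
Platinum is a group-10 element; Pt(II) is therefore d⁸.
With 4 monodentate ligands the coordination number is 4.
A 5d d⁸ ion has a large crystal-field splitting; square planar leaves the high-energy d_{x²−y²} orbital empty and maximises CFSE.

square planar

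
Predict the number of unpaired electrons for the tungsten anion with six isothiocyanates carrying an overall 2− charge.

2

Summing ligand charges against the −2 overall charge gives an oxidation state of +4 for tungsten.
W sits in group 6, so the d-electron count is 6 − 4 = 2.
In an octahedral field the d² configuration is t₂g²e_g⁰ (only one arrangement possible), giving 2 unpaired electrons.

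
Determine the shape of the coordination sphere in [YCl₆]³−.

octahedral

Summing ligand charges against the −3 overall charge gives an oxidation state of +3 for yttrium.
Group 3 minus oxidation state 3 gives a d⁰ configuration.
Coordination number: 6.
Six donors around a single metal centre give an octahedral coordination sphere.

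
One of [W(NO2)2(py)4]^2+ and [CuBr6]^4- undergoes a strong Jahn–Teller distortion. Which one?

[W(NO2)2(py)4]^2+: Ligand charges: each nitro (N-bound nitrite) is −1; pyridine is neutral. With an overall charge of +2 the tungsten centre must be in the +4 oxidation state. Group 6 minus oxidation state 4 gives a d² configuration. The d² configuration leaves the e_g set evenly filled (or empty) — no strong Jahn–Teller driving force.
[CuBr6]^4-: Each bromide is −1; balancing the −4 overall charge requires Cu(II). Cu sits in group 11, so the d-electron count is 11 − 2 = 9. The t₂g⁶e_g³ configuration has an unevenly filled e_g set; the Jahn–Teller theorem predicts a tetragonal distortion (typically axial elongation) to lift the degeneracy.

[CuBr6]^4-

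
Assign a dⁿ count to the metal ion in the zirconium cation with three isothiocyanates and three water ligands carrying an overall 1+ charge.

Summing ligand charges against the +1 overall charge gives an oxidation state of +4 for zirconium.
Group 4 minus oxidation state 4 gives a d⁰ configuration.

d⁰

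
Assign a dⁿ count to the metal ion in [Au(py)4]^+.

d¹⁰

Ligand charges: pyridine is neutral. With an overall charge of +1 the gold centre must be in the +1 oxidation state.
Group 11 minus oxidation state 1 gives a d¹⁰ configuration.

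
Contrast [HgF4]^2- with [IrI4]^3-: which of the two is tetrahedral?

For [HgF4]^2-: Each fluoride is −1; balancing the −2 overall charge requires Hg(II). Mercury is a group-12 element; Hg(II) is therefore d¹⁰. A d¹⁰ ion has no crystal-field stabilisation preference between square planar and tetrahedral, so four ligands adopt the sterically favoured tetrahedral geometry. → tetrahedral.
For [IrI4]^3-: Each iodide is −1; balancing the −3 overall charge requires Ir(I). Group 9 minus oxidation state 1 gives a d⁸ configuration. A 5d d⁸ ion has a large crystal-field splitting; square planar leaves the high-energy d_{x²−y²} orbital empty and maximises CFSE. → square planar.

[HgF4]^2-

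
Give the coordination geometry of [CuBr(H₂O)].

linear

Ligand charges: each bromide is −1; water is neutral. With an overall charge of 0 the copper centre must be in the +1 oxidation state.
Copper is a group-11 element; Cu(I) is therefore d¹⁰.
Coordination number: 2.
A d¹⁰ ion with only two ligands adopts a linear arrangement (sp hybridisation; no CFSE preference).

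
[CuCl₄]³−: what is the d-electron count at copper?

Summing ligand charges against the −3 overall charge gives an oxidation state of +1 for copper.
Cu sits in group 11, so the d-electron count is 11 − 1 = 10.

d10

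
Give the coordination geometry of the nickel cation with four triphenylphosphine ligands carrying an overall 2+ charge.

Ligand charges: triphenylphosphine is neutral. With an overall charge of +2 the nickel centre must be in the +2 oxidation state.
Ni sits in group 10, so the d-electron count is 10 − 2 = 8.
Coordination number: 4.
Triphenylphosphine is a strong-field ligand (high in the spectrochemical series).
A 3d d⁸ ion with strong-field ligands gains enough CFSE to favour square planar over tetrahedral.

square planar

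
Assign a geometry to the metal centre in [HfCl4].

Summing ligand charges against the 0 overall charge gives an oxidation state of +4 for hafnium.
Group 4 minus oxidation state 4 gives a d⁰ configuration.
Coordination number: 4.
A d⁰ ion has no crystal-field stabilisation preference between square planar and tetrahedral, so four ligands adopt the sterically favoured tetrahedral geometry.

tetrahedral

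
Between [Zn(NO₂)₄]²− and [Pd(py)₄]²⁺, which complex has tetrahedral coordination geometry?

[Zn(NO₂)₄]²−

For [Zn(NO₂)₄]²−: Ligand charges: each nitro (N-bound nitrite) is −1. With an overall charge of −2 the zinc centre must be in the +2 oxidation state. Zn sits in group 12, so the d-electron count is 12 − 2 = 10. A d¹⁰ ion has no crystal-field stabilisation preference between square planar and tetrahedral, so four ligands adopt the sterically favoured tetrahedral geometry. → tetrahedral.
For [Pd(py)₄]²⁺: Ligand charges: pyridine is neutral. With an overall charge of +2 the palladium centre must be in the +2 oxidation state. Pd sits in group 10, so the d-electron count is 10 − 2 = 8. A 4d d⁸ ion has a large crystal-field splitting; square planar leaves the high-energy d_{x²−y²} orbital empty and maximises CFSE. → square planar.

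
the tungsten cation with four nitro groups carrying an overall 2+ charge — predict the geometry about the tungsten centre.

tetrahedral

Summing ligand charges against the +2 overall charge gives an oxidation state of +6 for tungsten.
W sits in group 6, so the d-electron count is 6 − 6 = 0.
With 4 monodentate ligands the coordination number is 4.
A d⁰ ion has no crystal-field stabilisation preference between square planar and tetrahedral, so four ligands adopt the sterically favoured tetrahedral geometry.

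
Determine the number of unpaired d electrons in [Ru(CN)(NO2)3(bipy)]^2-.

0 unpaired electrons

Summing ligand charges against the −2 overall charge gives an oxidation state of +2 for ruthenium.
Group 8 minus oxidation state 2 gives a d⁶ configuration.
Counting donor atoms: 1×cyanide (monodentate) → 1 donor; 3×nitro (N-bound nitrite) (monodentate) → 3 donors; 1×2,2′-bipyridine (bidentate) → 2 donors. Coordination number = 6.
The spin state decides the count: a 4d ion has a large Δₒ and is invariably low-spin.
An octahedral low-spin d⁶ ion is t₂g⁶e_g⁰, giving 0 unpaired electrons.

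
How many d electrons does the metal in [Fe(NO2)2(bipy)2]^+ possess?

Each nitro (N-bound nitrite) is −1; 2,2′-bipyridine is neutral; balancing the +1 overall charge requires Fe(III).
Group 8 minus oxidation state 3 gives a d⁵ configuration.

d5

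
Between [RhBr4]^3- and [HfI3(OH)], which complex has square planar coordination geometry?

For [RhBr4]^3-: Ligand charges: each bromide is −1. With an overall charge of −3 the rhodium centre must be in the +1 oxidation state. Rh sits in group 9, so the d-electron count is 9 − 1 = 8. A 4d d⁸ ion has a large crystal-field splitting; square planar leaves the high-energy d_{x²−y²} orbital empty and maximises CFSE. → square planar.
For [HfI3(OH)]: Ligand charges: each iodide is −1; each hydroxide is −1. With an overall charge of 0 the hafnium centre must be in the +4 oxidation state. Hf sits in group 4, so the d-electron count is 4 − 4 = 0. A d⁰ ion has no crystal-field stabilisation preference between square planar and tetrahedral, so four ligands adopt the sterically favoured tetrahedral geometry. → tetrahedral.

[RhBr4]^3-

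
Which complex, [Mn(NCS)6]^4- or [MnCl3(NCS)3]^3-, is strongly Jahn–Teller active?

[Mn(NCS)6]^4-: Ligand charges: each isothiocyanate is −1. With an overall charge of −4 the manganese centre must be in the +2 oxidation state. Group 7 minus oxidation state 2 gives a d⁵ configuration. Isothiocyanate is a weak-field ligand for a first-row metal, so the complex is high-spin. The d⁵ configuration leaves the e_g set evenly filled (or empty) — no strong Jahn–Teller driving force.
[MnCl3(NCS)3]^3-: Summing ligand charges against the −3 overall charge gives an oxidation state of +3 for manganese. Mn sits in group 7, so the d-electron count is 7 − 3 = 4. Chloride and isothiocyanate are weak-field ligands for a first-row metal, so the complex is high-spin. The t₂g³e_g¹ (high-spin) configuration has an unevenly filled e_g set; the Jahn–Teller theorem predicts a tetragonal distortion (typically axial elongation) to lift the degeneracy.

[MnCl3(NCS)3]^3-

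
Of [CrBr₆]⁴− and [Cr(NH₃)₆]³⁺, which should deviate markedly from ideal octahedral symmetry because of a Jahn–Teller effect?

[CrBr₆]⁴−

[CrBr₆]⁴−: Ligand charges: each bromide is −1. With an overall charge of −4 the chromium centre must be in the +2 oxidation state. Chromium is a group-6 element; Cr(II) is therefore d⁴. Bromide is a weak-field ligand for a first-row metal, so the complex is high-spin. The t₂g³e_g¹ (high-spin) configuration has an unevenly filled e_g set; the Jahn–Teller theorem predicts a tetragonal distortion (typically axial elongation) to lift the degeneracy.
[Cr(NH₃)₆]³⁺: Ammonia is neutral; balancing the +3 overall charge requires Cr(III). Group 6 minus oxidation state 3 gives a d³ configuration. The d³ configuration leaves the e_g set evenly filled (or empty) — no strong Jahn–Teller driving force.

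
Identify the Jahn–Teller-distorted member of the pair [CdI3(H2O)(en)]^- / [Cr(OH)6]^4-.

[CdI3(H2O)(en)]^-: Ligand charges: each iodide is −1; water is neutral; ethylenediamine is neutral. With an overall charge of −1 the cadmium centre must be in the +2 oxidation state. Group 12 minus oxidation state 2 gives a d¹⁰ configuration. The d¹⁰ configuration leaves the e_g set evenly filled (or empty) — no strong Jahn–Teller driving force.
[Cr(OH)6]^4-: Each hydroxide is −1; balancing the −4 overall charge requires Cr(II). Chromium is a group-6 element; Cr(II) is therefore d⁴. Hydroxide is a weak-field ligand for a first-row metal, so the complex is high-spin. The t₂g³e_g¹ (high-spin) configuration has an unevenly filled e_g set; the Jahn–Teller theorem predicts a tetragonal distortion (typically axial elongation) to lift the degeneracy.

[Cr(OH)6]^4-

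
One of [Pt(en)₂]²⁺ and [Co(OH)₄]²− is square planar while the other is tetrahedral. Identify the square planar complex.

For [Pt(en)₂]²⁺: Summing ligand charges against the +2 overall charge gives an oxidation state of +2 for platinum. Platinum is a group-10 element; Pt(II) is therefore d⁸. A 5d d⁸ ion has a large crystal-field splitting; square planar leaves the high-energy d_{x²−y²} orbital empty and maximises CFSE. → square planar.
For [Co(OH)₄]²−: Summing ligand charges against the −2 overall charge gives an oxidation state of +2 for cobalt. Co sits in group 9, so the d-electron count is 9 − 2 = 7. For a high-spin 3d d⁷ ion with weak-field ligands the small Δₜ gives little square-planar CFSE advantage, so four ligands adopt the sterically favoured tetrahedral geometry. → tetrahedral.

[Pt(en)₂]²⁺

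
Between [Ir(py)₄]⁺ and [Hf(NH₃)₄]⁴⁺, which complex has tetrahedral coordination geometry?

[Hf(NH₃)₄]⁴⁺

For [Ir(py)₄]⁺: Pyridine is neutral; balancing the +1 overall charge requires Ir(I). Group 9 minus oxidation state 1 gives a d⁸ configuration. A 5d d⁸ ion has a large crystal-field splitting; square planar leaves the high-energy d_{x²−y²} orbital empty and maximises CFSE. → square planar.
For [Hf(NH₃)₄]⁴⁺: Summing ligand charges against the +4 overall charge gives an oxidation state of +4 for hafnium. Hafnium is a group-4 element; Hf(IV) is therefore d⁰. A d⁰ ion has no crystal-field stabilisation preference between square planar and tetrahedral, so four ligands adopt the sterically favoured tetrahedral geometry. → tetrahedral.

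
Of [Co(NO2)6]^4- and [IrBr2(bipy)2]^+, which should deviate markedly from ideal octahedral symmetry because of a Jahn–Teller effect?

[Co(NO2)6]^4-: Summing ligand charges against the −4 overall charge gives an oxidation state of +2 for cobalt. Cobalt is a group-9 element; Co(II) is therefore d⁷. Nitro (N-bound nitrite) is a strong-field ligand (high in the spectrochemical series) for a first-row metal, so the complex is low-spin. The t₂g⁶e_g¹ (low-spin) configuration has an unevenly filled e_g set; the Jahn–Teller theorem predicts a tetragonal distortion (typically axial elongation) to lift the degeneracy.
[IrBr2(bipy)2]^+: Each bromide is −1; 2,2′-bipyridine is neutral; balancing the +1 overall charge requires Ir(III). Group 9 minus oxidation state 3 gives a d⁶ configuration. A 5d ion has a large Δₒ and is invariably low-spin. The d⁶ configuration leaves the e_g set evenly filled (or empty) — no strong Jahn–Teller driving force.

[Co(NO2)6]^4-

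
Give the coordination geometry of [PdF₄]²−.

Summing ligand charges against the −2 overall charge gives an oxidation state of +2 for palladium.
Pd sits in group 10, so the d-electron count is 10 − 2 = 8.
Coordination number: 4.
A 4d d⁸ ion has a large crystal-field splitting; square planar leaves the high-energy d_{x²−y²} orbital empty and maximises CFSE.

square planar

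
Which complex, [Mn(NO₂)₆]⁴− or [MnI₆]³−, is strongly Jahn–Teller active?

[MnI₆]³−

[Mn(NO₂)₆]⁴−: Ligand charges: each nitro (N-bound nitrite) is −1. With an overall charge of −4 the manganese centre must be in the +2 oxidation state. Manganese is a group-7 element; Mn(II) is therefore d⁵. Nitro (N-bound nitrite) is a strong-field ligand (high in the spectrochemical series) for a first-row metal, so the complex is low-spin. The d⁵ configuration leaves the e_g set evenly filled (or empty) — no strong Jahn–Teller driving force.
[MnI₆]³−: Ligand charges: each iodide is −1. With an overall charge of −3 the manganese centre must be in the +3 oxidation state. Group 7 minus oxidation state 3 gives a d⁴ configuration. Iodide is a weak-field ligand for a first-row metal, so the complex is high-spin. The t₂g³e_g¹ (high-spin) configuration has an unevenly filled e_g set; the Jahn–Teller theorem predicts a tetragonal distortion (typically axial elongation) to lift the degeneracy.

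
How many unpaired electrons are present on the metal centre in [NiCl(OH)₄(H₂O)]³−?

2 unpaired electrons

Ligand charges: each chloride is −1; each hydroxide is −1; water is neutral. With an overall charge of −3 the nickel centre must be in the +2 oxidation state.
Ni sits in group 10, so the d-electron count is 10 − 2 = 8.
In an octahedral field the d⁸ configuration is t₂g⁶e_g² (only one arrangement possible), giving 2 unpaired electrons.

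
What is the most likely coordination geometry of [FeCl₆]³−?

Ligand charges: each chloride is −1. With an overall charge of −3 the iron centre must be in the +3 oxidation state.
Group 8 minus oxidation state 3 gives a d⁵ configuration.
With 6 monodentate ligands the coordination number is 6.
Six donors around a single metal centre give an octahedral coordination sphere.

octahedral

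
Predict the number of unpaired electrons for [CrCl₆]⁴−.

4

Summing ligand charges against the −4 overall charge gives an oxidation state of +2 for chromium.
Cr sits in group 6, so the d-electron count is 6 − 2 = 4.
The spin state decides the count: Chloride is a weak-field ligand for a first-row metal, so the complex is high-spin.
An octahedral high-spin d⁴ ion is t₂g³e_g¹, giving 4 unpaired electrons.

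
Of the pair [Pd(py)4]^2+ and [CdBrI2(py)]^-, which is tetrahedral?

For [Pd(py)4]^2+: Ligand charges: pyridine is neutral. With an overall charge of +2 the palladium centre must be in the +2 oxidation state. Palladium is a group-10 element; Pd(II) is therefore d⁸. A 4d d⁸ ion has a large crystal-field splitting; square planar leaves the high-energy d_{x²−y²} orbital empty and maximises CFSE. → square planar.
For [CdBrI2(py)]^-: Ligand charges: each bromide is −1; each iodide is −1; pyridine is neutral. With an overall charge of −1 the cadmium centre must be in the +2 oxidation state. Cadmium is a group-12 element; Cd(II) is therefore d¹⁰. A d¹⁰ ion has no crystal-field stabilisation preference between square planar and tetrahedral, so four ligands adopt the sterically favoured tetrahedral geometry. → tetrahedral.

[CdBrI2(py)]^-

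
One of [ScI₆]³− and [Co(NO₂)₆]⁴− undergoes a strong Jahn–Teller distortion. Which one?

[ScI₆]³−: Each iodide is −1; balancing the −3 overall charge requires Sc(III). Scandium is a group-3 element; Sc(III) is therefore d⁰. The d⁰ configuration leaves the e_g set evenly filled (or empty) — no strong Jahn–Teller driving force.
[Co(NO₂)₆]⁴−: Ligand charges: each nitro (N-bound nitrite) is −1. With an overall charge of −4 the cobalt centre must be in the +2 oxidation state. Group 9 minus oxidation state 2 gives a d⁷ configuration. Nitro (N-bound nitrite) is a strong-field ligand (high in the spectrochemical series) for a first-row metal, so the complex is low-spin. The t₂g⁶e_g¹ (low-spin) configuration has an unevenly filled e_g set; the Jahn–Teller theorem predicts a tetragonal distortion (typically axial elongation) to lift the degeneracy.

[Co(NO₂)₆]⁴−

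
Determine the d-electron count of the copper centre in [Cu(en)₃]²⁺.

Summing ligand charges against the +2 overall charge gives an oxidation state of +2 for copper.
Cu sits in group 11, so the d-electron count is 11 − 2 = 9.

d⁹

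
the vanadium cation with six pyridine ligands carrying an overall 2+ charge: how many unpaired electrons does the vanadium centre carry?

3 unpaired electrons

Pyridine is neutral; balancing the +2 overall charge requires V(II).
V sits in group 5, so the d-electron count is 5 − 2 = 3.
In an octahedral field the d³ configuration is t₂g³e_g⁰ (only one arrangement possible), giving 3 unpaired electrons.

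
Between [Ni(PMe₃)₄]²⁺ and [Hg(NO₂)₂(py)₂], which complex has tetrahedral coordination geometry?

[Hg(NO₂)₂(py)₂]

For [Ni(PMe₃)₄]²⁺: Summing ligand charges against the +2 overall charge gives an oxidation state of +2 for nickel. Ni sits in group 10, so the d-electron count is 10 − 2 = 8. Trimethylphosphine is a strong-field ligand (high in the spectrochemical series). A 3d d⁸ ion with strong-field ligands gains enough CFSE to favour square planar over tetrahedral. → square planar.
For [Hg(NO₂)₂(py)₂]: Each nitro (N-bound nitrite) is −1; pyridine is neutral; balancing the 0 overall charge requires Hg(II). Group 12 minus oxidation state 2 gives a d¹⁰ configuration. A d¹⁰ ion has no crystal-field stabilisation preference between square planar and tetrahedral, so four ligands adopt the sterically favoured tetrahedral geometry. → tetrahedral.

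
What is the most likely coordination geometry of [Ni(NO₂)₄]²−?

square planar

Ligand charges: each nitro (N-bound nitrite) is −1. With an overall charge of −2 the nickel centre must be in the +2 oxidation state.
Nickel is a group-10 element; Ni(II) is therefore d⁸.
With 4 monodentate ligands the coordination number is 4.
Nitro (N-bound nitrite) is a strong-field ligand (high in the spectrochemical series).
A 3d d⁸ ion with strong-field ligands gains enough CFSE to favour square planar over tetrahedral.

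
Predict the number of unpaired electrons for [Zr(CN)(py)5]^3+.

Ligand charges: each cyanide is −1; pyridine is neutral. With an overall charge of +3 the zirconium centre must be in the +4 oxidation state.
Group 4 minus oxidation state 4 gives a d⁰ configuration.
In an octahedral field the d⁰ configuration is t₂g⁰e_g⁰, giving 0 unpaired electrons.

0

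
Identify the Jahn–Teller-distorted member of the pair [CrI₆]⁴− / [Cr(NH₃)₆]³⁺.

[CrI₆]⁴−

[CrI₆]⁴−: Summing ligand charges against the −4 overall charge gives an oxidation state of +2 for chromium. Chromium is a group-6 element; Cr(II) is therefore d⁴. Iodide is a weak-field ligand for a first-row metal, so the complex is high-spin. The t₂g³e_g¹ (high-spin) configuration has an unevenly filled e_g set; the Jahn–Teller theorem predicts a tetragonal distortion (typically axial elongation) to lift the degeneracy.
[Cr(NH₃)₆]³⁺: Ammonia is neutral; balancing the +3 overall charge requires Cr(III). Chromium is a group-6 element; Cr(III) is therefore d³. The d³ configuration leaves the e_g set evenly filled (or empty) — no strong Jahn–Teller driving force.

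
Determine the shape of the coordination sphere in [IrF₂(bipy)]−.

Each fluoride is −1; 2,2′-bipyridine is neutral; balancing the −1 overall charge requires Ir(I).
Iridium is a group-9 element; Ir(I) is therefore d⁸.
Counting donor atoms: 2×fluoride (monodentate) → 2 donors; 1×2,2′-bipyridine (bidentate) → 2 donors. Coordination number = 4.
A 5d d⁸ ion has a large crystal-field splitting; square planar leaves the high-energy d_{x²−y²} orbital empty and maximises CFSE.

square planar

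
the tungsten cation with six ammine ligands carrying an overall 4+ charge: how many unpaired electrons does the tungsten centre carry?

2

Ammonia is neutral; balancing the +4 overall charge requires W(IV).
Group 6 minus oxidation state 4 gives a d² configuration.
In an octahedral field the d² configuration is t₂g²e_g⁰ (only one arrangement possible), giving 2 unpaired electrons.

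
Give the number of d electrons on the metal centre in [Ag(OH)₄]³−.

Summing ligand charges against the −3 overall charge gives an oxidation state of +1 for silver.
Silver is a group-11 element; Ag(I) is therefore d¹⁰.

d¹⁰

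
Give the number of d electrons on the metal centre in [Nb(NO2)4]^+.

Summing ligand charges against the +1 overall charge gives an oxidation state of +5 for niobium.
Nb sits in group 5, so the d-electron count is 5 − 5 = 0.

d0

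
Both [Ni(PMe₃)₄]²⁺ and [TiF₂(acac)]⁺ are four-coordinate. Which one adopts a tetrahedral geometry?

For [Ni(PMe₃)₄]²⁺: Ligand charges: trimethylphosphine is neutral. With an overall charge of +2 the nickel centre must be in the +2 oxidation state. Nickel is a group-10 element; Ni(II) is therefore d⁸. Trimethylphosphine is a strong-field ligand (high in the spectrochemical series). A 3d d⁸ ion with strong-field ligands gains enough CFSE to favour square planar over tetrahedral. → square planar.
For [TiF₂(acac)]⁺: Summing ligand charges against the +1 overall charge gives an oxidation state of +4 for titanium. Ti sits in group 4, so the d-electron count is 4 − 4 = 0. A d⁰ ion has no crystal-field stabilisation preference between square planar and tetrahedral, so four ligands adopt the sterically favoured tetrahedral geometry. → tetrahedral.

[TiF₂(acac)]⁺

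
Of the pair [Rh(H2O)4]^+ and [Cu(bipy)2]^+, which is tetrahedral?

For [Rh(H2O)4]^+: Summing ligand charges against the +1 overall charge gives an oxidation state of +1 for rhodium. Rh sits in group 9, so the d-electron count is 9 − 1 = 8. A 4d d⁸ ion has a large crystal-field splitting; square planar leaves the high-energy d_{x²−y²} orbital empty and maximises CFSE. → square planar.
For [Cu(bipy)2]^+: Summing ligand charges against the +1 overall charge gives an oxidation state of +1 for copper. Copper is a group-11 element; Cu(I) is therefore d¹⁰. A d¹⁰ ion has no crystal-field stabilisation preference between square planar and tetrahedral, so four ligands adopt the sterically favoured tetrahedral geometry. → tetrahedral.

[Cu(bipy)2]^+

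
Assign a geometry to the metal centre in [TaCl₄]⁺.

Summing ligand charges against the +1 overall charge gives an oxidation state of +5 for tantalum.
Group 5 minus oxidation state 5 gives a d⁰ configuration.
With 4 monodentate ligands the coordination number is 4.
A d⁰ ion has no crystal-field stabilisation preference between square planar and tetrahedral, so four ligands adopt the sterically favoured tetrahedral geometry.

tetrahedral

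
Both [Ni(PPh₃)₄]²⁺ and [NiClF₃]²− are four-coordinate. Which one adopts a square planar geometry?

[Ni(PPh₃)₄]²⁺

For [Ni(PPh₃)₄]²⁺: Summing ligand charges against the +2 overall charge gives an oxidation state of +2 for nickel. Group 10 minus oxidation state 2 gives a d⁸ configuration. Triphenylphosphine is a strong-field ligand (high in the spectrochemical series). A 3d d⁸ ion with strong-field ligands gains enough CFSE to favour square planar over tetrahedral. → square planar.
For [NiClF₃]²−: Summing ligand charges against the −2 overall charge gives an oxidation state of +2 for nickel. Ni sits in group 10, so the d-electron count is 10 − 2 = 8. Chloride and fluoride are weak-field ligands. With weak-field ligands the CFSE gain from square planar is small, so a 3d d⁸ ion takes the sterically preferred tetrahedral geometry. → tetrahedral.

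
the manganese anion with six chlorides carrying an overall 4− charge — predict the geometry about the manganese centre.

Ligand charges: each chloride is −1. With an overall charge of −4 the manganese centre must be in the +2 oxidation state.
Mn sits in group 7, so the d-electron count is 7 − 2 = 5.
Coordination number: 6.
Six donors around a single metal centre give an octahedral coordination sphere.

octahedral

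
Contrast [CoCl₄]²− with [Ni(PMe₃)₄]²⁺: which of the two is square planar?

For [CoCl₄]²−: Ligand charges: each chloride is −1. With an overall charge of −2 the cobalt centre must be in the +2 oxidation state. Cobalt is a group-9 element; Co(II) is therefore d⁷. For a high-spin 3d d⁷ ion with weak-field ligands the small Δₜ gives little square-planar CFSE advantage, so four ligands adopt the sterically favoured tetrahedral geometry. → tetrahedral.
For [Ni(PMe₃)₄]²⁺: Trimethylphosphine is neutral; balancing the +2 overall charge requires Ni(II). Ni sits in group 10, so the d-electron count is 10 − 2 = 8. Trimethylphosphine is a strong-field ligand (high in the spectrochemical series). A 3d d⁸ ion with strong-field ligands gains enough CFSE to favour square planar over tetrahedral. → square planar.

[Ni(PMe₃)₄]²⁺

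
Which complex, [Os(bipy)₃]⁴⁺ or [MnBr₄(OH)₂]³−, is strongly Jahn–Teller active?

[MnBr₄(OH)₂]³−

[Os(bipy)₃]⁴⁺: Summing ligand charges against the +4 overall charge gives an oxidation state of +4 for osmium. Os sits in group 8, so the d-electron count is 8 − 4 = 4. A 5d ion has a large Δₒ and is invariably low-spin. The d⁴ configuration leaves the e_g set evenly filled (or empty) — no strong Jahn–Teller driving force.
[MnBr₄(OH)₂]³−: Summing ligand charges against the −3 overall charge gives an oxidation state of +3 for manganese. Group 7 minus oxidation state 3 gives a d⁴ configuration. Bromide and hydroxide are weak-field ligands for a first-row metal, so the complex is high-spin. The t₂g³e_g¹ (high-spin) configuration has an unevenly filled e_g set; the Jahn–Teller theorem predicts a tetragonal distortion (typically axial elongation) to lift the degeneracy.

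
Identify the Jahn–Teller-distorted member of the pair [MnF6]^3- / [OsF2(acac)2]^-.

[MnF6]^3-

[MnF6]^3-: Summing ligand charges against the −3 overall charge gives an oxidation state of +3 for manganese. Mn sits in group 7, so the d-electron count is 7 − 3 = 4. Fluoride is a weak-field ligand for a first-row metal, so the complex is high-spin. The t₂g³e_g¹ (high-spin) configuration has an unevenly filled e_g set; the Jahn–Teller theorem predicts a tetragonal distortion (typically axial elongation) to lift the degeneracy.
[OsF2(acac)2]^-: Each fluoride is −1; each acetylacetonate is −1; balancing the −1 overall charge requires Os(III). Osmium is a group-8 element; Os(III) is therefore d⁵. A 5d ion has a large Δₒ and is invariably low-spin. The d⁵ configuration leaves the e_g set evenly filled (or empty) — no strong Jahn–Teller driving force.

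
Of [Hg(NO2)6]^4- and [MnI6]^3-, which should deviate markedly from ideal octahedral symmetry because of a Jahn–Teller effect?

[Hg(NO2)6]^4-: Summing ligand charges against the −4 overall charge gives an oxidation state of +2 for mercury. Hg sits in group 12, so the d-electron count is 12 − 2 = 10. The d¹⁰ configuration leaves the e_g set evenly filled (or empty) — no strong Jahn–Teller driving force.
[MnI6]^3-: Summing ligand charges against the −3 overall charge gives an oxidation state of +3 for manganese. Mn sits in group 7, so the d-electron count is 7 − 3 = 4. Iodide is a weak-field ligand for a first-row metal, so the complex is high-spin. The t₂g³e_g¹ (high-spin) configuration has an unevenly filled e_g set; the Jahn–Teller theorem predicts a tetragonal distortion (typically axial elongation) to lift the degeneracy.

[MnI6]^3-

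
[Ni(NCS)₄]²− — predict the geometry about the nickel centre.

Ligand charges: each isothiocyanate is −1. With an overall charge of −2 the nickel centre must be in the +2 oxidation state.
Group 10 minus oxidation state 2 gives a d⁸ configuration.
Coordination number: 4.
Isothiocyanate is a weak-field ligand.
With weak-field ligands the CFSE gain from square planar is small, so a 3d d⁸ ion takes the sterically preferred tetrahedral geometry.

tetrahedral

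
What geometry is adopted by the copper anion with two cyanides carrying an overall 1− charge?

Each cyanide is −1; balancing the −1 overall charge requires Cu(I).
Copper is a group-11 element; Cu(I) is therefore d¹⁰.
Coordination number: 2.
A d¹⁰ ion with only two ligands adopts a linear arrangement (sp hybridisation; no CFSE preference).

linear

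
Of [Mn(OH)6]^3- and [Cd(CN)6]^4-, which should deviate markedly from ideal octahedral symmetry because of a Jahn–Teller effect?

[Mn(OH)6]^3-: Ligand charges: each hydroxide is −1. With an overall charge of −3 the manganese centre must be in the +3 oxidation state. Mn sits in group 7, so the d-electron count is 7 − 3 = 4. Hydroxide is a weak-field ligand for a first-row metal, so the complex is high-spin. The t₂g³e_g¹ (high-spin) configuration has an unevenly filled e_g set; the Jahn–Teller theorem predicts a tetragonal distortion (typically axial elongation) to lift the degeneracy.
[Cd(CN)6]^4-: Each cyanide is −1; balancing the −4 overall charge requires Cd(II). Cadmium is a group-12 element; Cd(II) is therefore d¹⁰. The d¹⁰ configuration leaves the e_g set evenly filled (or empty) — no strong Jahn–Teller driving force.

[Mn(OH)6]^3-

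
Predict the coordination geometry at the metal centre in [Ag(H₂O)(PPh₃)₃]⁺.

tetrahedral

Ligand charges: water is neutral; triphenylphosphine is neutral. With an overall charge of +1 the silver centre must be in the +1 oxidation state.
Silver is a group-11 element; Ag(I) is therefore d¹⁰.
With 4 monodentate ligands the coordination number is 4.
A d¹⁰ ion has no crystal-field stabilisation preference between square planar and tetrahedral, so four ligands adopt the sterically favoured tetrahedral geometry.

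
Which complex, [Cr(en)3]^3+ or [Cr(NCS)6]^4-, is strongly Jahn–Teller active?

[Cr(en)3]^3+: Ethylenediamine is neutral; balancing the +3 overall charge requires Cr(III). Cr sits in group 6, so the d-electron count is 6 − 3 = 3. The d³ configuration leaves the e_g set evenly filled (or empty) — no strong Jahn–Teller driving force.
[Cr(NCS)6]^4-: Each isothiocyanate is −1; balancing the −4 overall charge requires Cr(II). Chromium is a group-6 element; Cr(II) is therefore d⁴. Isothiocyanate is a weak-field ligand for a first-row metal, so the complex is high-spin. The t₂g³e_g¹ (high-spin) configuration has an unevenly filled e_g set; the Jahn–Teller theorem predicts a tetragonal distortion (typically axial elongation) to lift the degeneracy.

[Cr(NCS)6]^4-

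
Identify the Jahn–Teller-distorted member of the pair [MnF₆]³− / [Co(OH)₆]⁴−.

[MnF₆]³−: Each fluoride is −1; balancing the −3 overall charge requires Mn(III). Group 7 minus oxidation state 3 gives a d⁴ configuration. Fluoride is a weak-field ligand for a first-row metal, so the complex is high-spin. The t₂g³e_g¹ (high-spin) configuration has an unevenly filled e_g set; the Jahn–Teller theorem predicts a tetragonal distortion (typically axial elongation) to lift the degeneracy.
[Co(OH)₆]⁴−: Summing ligand charges against the −4 overall charge gives an oxidation state of +2 for cobalt. Co sits in group 9, so the d-electron count is 9 − 2 = 7. Hydroxide is a weak-field ligand for a first-row metal, so the complex is high-spin. The d⁷ configuration leaves the e_g set evenly filled (or empty) — no strong Jahn–Teller driving force.

[MnF₆]³−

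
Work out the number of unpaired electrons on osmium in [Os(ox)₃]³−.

Each oxalate is −2; balancing the −3 overall charge requires Os(III).
Osmium is a group-8 element; Os(III) is therefore d⁵.
Counting donor atoms: 3×oxalate (bidentate) → 6 donors. Coordination number = 6.
The spin state decides the count: a 5d ion has a large Δₒ and is invariably low-spin.
An octahedral low-spin d⁵ ion is t₂g⁵e_g⁰, giving 1 unpaired electron.

1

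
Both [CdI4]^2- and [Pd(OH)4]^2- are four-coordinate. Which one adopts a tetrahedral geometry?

For [CdI4]^2-: Each iodide is −1; balancing the −2 overall charge requires Cd(II). Cd sits in group 12, so the d-electron count is 12 − 2 = 10. A d¹⁰ ion has no crystal-field stabilisation preference between square planar and tetrahedral, so four ligands adopt the sterically favoured tetrahedral geometry. → tetrahedral.
For [Pd(OH)4]^2-: Summing ligand charges against the −2 overall charge gives an oxidation state of +2 for palladium. Palladium is a group-10 element; Pd(II) is therefore d⁸. A 4d d⁸ ion has a large crystal-field splitting; square planar leaves the high-energy d_{x²−y²} orbital empty and maximises CFSE. → square planar.

[CdI4]^2-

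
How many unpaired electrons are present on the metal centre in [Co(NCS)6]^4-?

3

Each isothiocyanate is −1; balancing the −4 overall charge requires Co(II).
Cobalt is a group-9 element; Co(II) is therefore d⁷.
The spin state decides the count: Isothiocyanate is a weak-field ligand for a first-row metal, so the complex is high-spin.
An octahedral high-spin d⁷ ion is t₂g⁵e_g², giving 3 unpaired electrons.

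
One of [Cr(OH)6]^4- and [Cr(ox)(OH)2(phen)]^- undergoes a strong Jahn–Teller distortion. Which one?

[Cr(OH)6]^4-

[Cr(OH)6]^4-: Each hydroxide is −1; balancing the −4 overall charge requires Cr(II). Group 6 minus oxidation state 2 gives a d⁴ configuration. Hydroxide is a weak-field ligand for a first-row metal, so the complex is high-spin. The t₂g³e_g¹ (high-spin) configuration has an unevenly filled e_g set; the Jahn–Teller theorem predicts a tetragonal distortion (typically axial elongation) to lift the degeneracy.
[Cr(ox)(OH)2(phen)]^-: Ligand charges: each oxalate is −2; each hydroxide is −1; 1,10-phenanthroline is neutral. With an overall charge of −1 the chromium centre must be in the +3 oxidation state. Chromium is a group-6 element; Cr(III) is therefore d³. The d³ configuration leaves the e_g set evenly filled (or empty) — no strong Jahn–Teller driving force.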